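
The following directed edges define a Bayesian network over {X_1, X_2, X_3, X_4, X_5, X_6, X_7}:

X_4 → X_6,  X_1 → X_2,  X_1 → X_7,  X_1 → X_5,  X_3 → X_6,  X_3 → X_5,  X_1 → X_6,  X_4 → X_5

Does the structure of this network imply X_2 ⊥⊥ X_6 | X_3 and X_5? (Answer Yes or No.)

Enumerating the 3 paths from X_2 to X_6 and testing each for blocking by {X_3, X_5}:
  1. X_2 ← X_1 → X_6 — X_1:fork[open] ⇒ active
  2. X_2 ← X_1 → X_5 ← X_3 → X_6 — X_1:fork[open]; X_5:collider[open]; X_3:fork[blocks] ⇒ blocked
  3. X_2 ← X_1 → X_5 ← X_4 → X_6 — X_1:fork[open]; X_5:collider[open]; X_4:fork[open] ⇒ active
At least one path is unblocked, so d-separation fails.

No — X_2 and X_6 are not d-separated given {X_3, X_5}.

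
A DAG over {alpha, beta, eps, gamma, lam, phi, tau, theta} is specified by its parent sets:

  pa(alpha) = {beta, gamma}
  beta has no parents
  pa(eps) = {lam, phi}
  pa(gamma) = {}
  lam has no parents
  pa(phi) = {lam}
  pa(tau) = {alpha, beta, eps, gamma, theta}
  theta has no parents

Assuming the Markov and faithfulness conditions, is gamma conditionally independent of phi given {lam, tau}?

No — gamma and phi are not d-separated given {lam, tau}.

6 paths connect gamma and phi; each must be blocked for d-separation to hold:
  1. gamma → alpha → tau ← eps ← lam → phi — alpha:chain[open]; tau:collider[open]; eps:chain[open]; lam:fork[blocks] ⇒ blocked
  2. gamma → alpha → tau ← eps ← phi — alpha:chain[open]; tau:collider[open]; eps:chain[open] ⇒ active
  3. gamma → alpha ← beta → tau ← eps ← lam → phi — alpha:collider[open]; beta:fork[open]; tau:collider[open]; eps:chain[open]; lam:fork[blocks] ⇒ blocked
  4. gamma → alpha ← beta → tau ← eps ← phi — alpha:collider[open]; beta:fork[open]; tau:collider[open]; eps:chain[open] ⇒ active
  5. gamma → tau ← eps ← lam → phi — tau:collider[open]; eps:chain[open]; lam:fork[blocks] ⇒ blocked
  6. gamma → tau ← eps ← phi — tau:collider[open]; eps:chain[open] ⇒ active
At least one path is unblocked, so d-separation fails.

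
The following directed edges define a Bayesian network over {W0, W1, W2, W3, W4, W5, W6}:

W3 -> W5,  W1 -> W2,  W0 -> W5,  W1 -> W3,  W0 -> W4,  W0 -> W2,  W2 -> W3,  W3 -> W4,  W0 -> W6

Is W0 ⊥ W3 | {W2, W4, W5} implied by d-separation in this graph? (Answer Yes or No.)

Enumerating the 4 paths from W0 to W3 and testing each for blocking by {W2, W4, W5}:
Path 1: W0 → W4 ← W3
  W4 is a collider and W4 is conditioned on, which opens it — no node blocks this path, so it is active.
Path 2: W0 → W5 ← W3
  W5 is a collider and W5 is conditioned on, which opens it — no node blocks this path, so it is active.
Path 3: W0 → W2 → W3
  W2 is a chain here and W2 is conditioned on, so the path is blocked at W2.
Path 4: W0 → W2 ← W1 → W3
  W2 is a collider and W2 is conditioned on, which opens it; W1 is a fork and W1 is not conditioned on — no node blocks this path, so it is active.
Since the path W0 → W4 ← W3 is active, W0 and W3 are not d-separated given {W2, W4, W5}.

No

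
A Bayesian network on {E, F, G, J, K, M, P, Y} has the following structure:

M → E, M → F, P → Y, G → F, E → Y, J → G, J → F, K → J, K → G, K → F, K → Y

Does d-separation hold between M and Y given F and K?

No

We examine all 6 paths between M and Y:
Path 1: M → E → Y
  E is a chain and E is not conditioned on — no node blocks this path, so it is active.
Path 2: M → F ← J → G ← K → Y
  K is a fork here and K is conditioned on, so the path is blocked at K.
Path 3: M → F ← J ← K → Y
  K is a fork here and K is conditioned on, so the path is blocked at K.
Path 4: M → F ← G ← J ← K → Y
  K is a fork here and K is conditioned on, so the path is blocked at K.
Path 5: M → F ← G ← K → Y
  K is a fork here and K is conditioned on, so the path is blocked at K.
Path 6: M → F ← K → Y
  K is a fork here and K is conditioned on, so the path is blocked at K.
At least one path is unblocked, so d-separation fails.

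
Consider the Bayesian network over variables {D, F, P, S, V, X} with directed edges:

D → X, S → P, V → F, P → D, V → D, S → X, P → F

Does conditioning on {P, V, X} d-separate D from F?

Yes — D and F are d-separated given {P, V, X}.

There are 3 undirected paths between D and F; checking each against the conditioning set {P, V, X}:
Path 1: D ← P → F
  P is a fork here and P is conditioned on, so the path is blocked at P.
Path 2: D → X ← S → P → F
  P is a chain here and P is conditioned on, so the path is blocked at P.
Path 3: D ← V → F
  V is a fork here and V is conditioned on, so the path is blocked at V.
All paths are blocked; D ⊥ F | {P, V, X} holds.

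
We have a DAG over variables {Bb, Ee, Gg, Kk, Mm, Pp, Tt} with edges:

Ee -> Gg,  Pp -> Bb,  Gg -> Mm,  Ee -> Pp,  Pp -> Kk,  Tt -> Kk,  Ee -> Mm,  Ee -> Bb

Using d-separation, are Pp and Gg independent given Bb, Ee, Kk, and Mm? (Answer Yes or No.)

Enumerating the 4 paths from Pp to Gg and testing each for blocking by {Bb, Ee, Kk, Mm}:
  1. Pp → Bb ← Ee → Gg — Bb:collider[open]; Ee:fork[blocks] ⇒ blocked
  2. Pp → Bb ← Ee → Mm ← Gg — Bb:collider[open]; Ee:fork[blocks]; Mm:collider[open] ⇒ blocked
  3. Pp ← Ee → Gg — Ee:fork[blocks] ⇒ blocked
  4. Pp ← Ee → Mm ← Gg — Ee:fork[blocks]; Mm:collider[open] ⇒ blocked
All paths are blocked; Pp ⊥ Gg | {Bb, Ee, Kk, Mm} holds.

Yes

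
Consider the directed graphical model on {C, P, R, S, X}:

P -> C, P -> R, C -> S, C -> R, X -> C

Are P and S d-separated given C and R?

2 paths connect P and S; each must be blocked for d-separation to hold:
  1. P → C → S — C:chain[blocks] ⇒ blocked
  2. P → R ← C → S — R:collider[open]; C:fork[blocks] ⇒ blocked
Since every path is blocked, d-separation holds.

Yes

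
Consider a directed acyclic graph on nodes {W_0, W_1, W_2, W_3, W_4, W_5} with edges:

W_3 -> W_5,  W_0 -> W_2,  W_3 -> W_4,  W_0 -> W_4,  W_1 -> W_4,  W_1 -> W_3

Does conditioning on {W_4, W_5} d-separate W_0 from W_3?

No

Enumerating the 2 paths from W_0 to W_3 and testing each for blocking by {W_4, W_5}:
Path 1: W_0 → W_4 ← W_3
  W_4 is a collider and W_4 is conditioned on, which opens it — no node blocks this path, so it is active.
Path 2: W_0 → W_4 ← W_1 → W_3
  W_4 is a collider and W_4 is conditioned on, which opens it; W_1 is a fork and W_1 is not conditioned on — no node blocks this path, so it is active.
Because an active path exists, W_0 and W_3 are not d-separated.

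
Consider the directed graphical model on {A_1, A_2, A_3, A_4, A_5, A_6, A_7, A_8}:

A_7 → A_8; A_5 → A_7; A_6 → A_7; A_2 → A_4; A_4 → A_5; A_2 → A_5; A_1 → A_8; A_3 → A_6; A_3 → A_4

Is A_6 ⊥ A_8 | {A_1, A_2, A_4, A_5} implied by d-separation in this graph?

We examine all 3 paths between A_6 and A_8:
Path 1: A_6 ← A_3 → A_4 ← A_2 → A_5 → A_7 → A_8
  A_2 is a fork here and A_2 is conditioned on, so the path is blocked at A_2.
Path 2: A_6 ← A_3 → A_4 → A_5 → A_7 → A_8
  A_4 is a chain here and A_4 is conditioned on, so the path is blocked at A_4.
Path 3: A_6 → A_7 → A_8
  A_7 is a chain and A_7 is not conditioned on — no node blocks this path, so it is active.
Because an active path exists, A_6 and A_8 are not d-separated.

No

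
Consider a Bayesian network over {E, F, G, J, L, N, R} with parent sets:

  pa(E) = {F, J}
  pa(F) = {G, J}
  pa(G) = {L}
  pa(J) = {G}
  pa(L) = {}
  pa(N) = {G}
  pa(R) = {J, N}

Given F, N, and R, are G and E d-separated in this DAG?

No

There are 6 undirected paths between G and E; checking each against the conditioning set {F, N, R}:
  1. G → J → E — J:chain[open] ⇒ active
  2. G → J → F → E — J:chain[open]; F:chain[blocks] ⇒ blocked
  3. G → N → R ← J → E — N:chain[blocks]; R:collider[open]; J:fork[open] ⇒ blocked
  4. G → N → R ← J → F → E — N:chain[blocks]; R:collider[open]; J:fork[open]; F:chain[blocks] ⇒ blocked
  5. G → F ← J → E — F:collider[open]; J:fork[open] ⇒ active
  6. G → F → E — F:chain[blocks] ⇒ blocked
Since the path G → J → E is active, G and E are not d-separated given {F, N, R}.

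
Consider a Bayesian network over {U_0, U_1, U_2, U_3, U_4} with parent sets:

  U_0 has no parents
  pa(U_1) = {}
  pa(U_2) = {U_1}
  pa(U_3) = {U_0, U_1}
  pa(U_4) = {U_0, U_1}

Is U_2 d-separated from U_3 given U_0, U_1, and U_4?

Enumerating the 2 paths from U_2 to U_3 and testing each for blocking by {U_0, U_1, U_4}:
  1. U_2 ← U_1 → U_4 ← U_0 → U_3 — U_1:fork[blocks]; U_4:collider[open]; U_0:fork[blocks] ⇒ blocked
  2. U_2 ← U_1 → U_3 — U_1:fork[blocks] ⇒ blocked
Since every path is blocked, d-separation holds.

Yes — U_2 and U_3 are d-separated given {U_0, U_1, U_4}.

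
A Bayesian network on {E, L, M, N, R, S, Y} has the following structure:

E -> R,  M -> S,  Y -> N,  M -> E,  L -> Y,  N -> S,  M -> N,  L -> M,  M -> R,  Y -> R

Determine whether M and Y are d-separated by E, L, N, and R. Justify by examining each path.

No

We examine all 5 paths between M and Y:
Path 1: M → E → R ← Y
  E is a chain here and E is conditioned on, so the path is blocked at E.
Path 2: M → S ← N ← Y
  S is a collider here and neither S nor any of its descendants is conditioned on, so the collider stays closed — the path is blocked at S.
Path 3: M → N ← Y
  N is a collider and N is conditioned on, which opens it — no node blocks this path, so it is active.
Path 4: M → R ← Y
  R is a collider and R is conditioned on, which opens it — no node blocks this path, so it is active.
Path 5: M ← L → Y
  L is a fork here and L is conditioned on, so the path is blocked at L.
Because an active path exists, M and Y are not d-separated.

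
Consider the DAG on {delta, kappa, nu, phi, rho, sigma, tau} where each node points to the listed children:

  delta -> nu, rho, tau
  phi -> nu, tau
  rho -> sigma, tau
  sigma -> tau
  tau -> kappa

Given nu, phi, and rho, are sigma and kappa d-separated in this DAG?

We examine all 4 paths between sigma and kappa:
  1. sigma ← rho ← delta → nu ← phi → tau → kappa — rho:chain[blocks]; delta:fork[open]; nu:collider[open]; phi:fork[blocks]; tau:chain[open] ⇒ blocked
  2. sigma ← rho ← delta → tau → kappa — rho:chain[blocks]; delta:fork[open]; tau:chain[open] ⇒ blocked
  3. sigma ← rho → tau → kappa — rho:fork[blocks]; tau:chain[open] ⇒ blocked
  4. sigma → tau → kappa — tau:chain[open] ⇒ active
Since the path sigma → tau → kappa is active, sigma and kappa are not d-separated given {nu, phi, rho}.

No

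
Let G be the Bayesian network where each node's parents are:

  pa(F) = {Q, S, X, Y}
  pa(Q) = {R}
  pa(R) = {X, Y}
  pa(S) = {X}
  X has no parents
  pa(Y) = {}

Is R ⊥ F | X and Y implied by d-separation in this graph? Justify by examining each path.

No

Enumerating the 4 paths from R to F and testing each for blocking by {X, Y}:
  1. R ← Y → F — Y:fork[blocks] ⇒ blocked
  2. R → Q → F — Q:chain[open] ⇒ active
  3. R ← X → S → F — X:fork[blocks]; S:chain[open] ⇒ blocked
  4. R ← X → F — X:fork[blocks] ⇒ blocked
Because an active path exists, R and F are not d-separated.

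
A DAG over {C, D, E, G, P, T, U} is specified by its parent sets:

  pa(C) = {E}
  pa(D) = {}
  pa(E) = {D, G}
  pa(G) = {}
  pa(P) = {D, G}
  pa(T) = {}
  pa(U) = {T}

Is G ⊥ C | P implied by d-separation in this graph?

Enumerating the 2 paths from G to C and testing each for blocking by {P}:
Path 1: G → P ← D → E → C
  P is a collider and P is conditioned on, which opens it; D is a fork and D is not conditioned on; E is a chain and E is not conditioned on — no node blocks this path, so it is active.
Path 2: G → E → C
  E is a chain and E is not conditioned on — no node blocks this path, so it is active.
At least one path is unblocked, so d-separation fails.

No — G and C are not d-separated given {P}.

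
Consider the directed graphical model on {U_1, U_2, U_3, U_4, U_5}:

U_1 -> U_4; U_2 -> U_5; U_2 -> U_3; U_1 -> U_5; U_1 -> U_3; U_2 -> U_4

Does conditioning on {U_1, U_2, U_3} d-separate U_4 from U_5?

Yes

4 paths connect U_4 and U_5; each must be blocked for d-separation to hold:
  1. U_4 ← U_2 → U_5 — U_2:fork[blocks] ⇒ blocked
  2. U_4 ← U_2 → U_3 ← U_1 → U_5 — U_2:fork[blocks]; U_3:collider[open]; U_1:fork[blocks] ⇒ blocked
  3. U_4 ← U_1 → U_5 — U_1:fork[blocks] ⇒ blocked
  4. U_4 ← U_1 → U_3 ← U_2 → U_5 — U_1:fork[blocks]; U_3:collider[open]; U_2:fork[blocks] ⇒ blocked
Since every path is blocked, d-separation holds.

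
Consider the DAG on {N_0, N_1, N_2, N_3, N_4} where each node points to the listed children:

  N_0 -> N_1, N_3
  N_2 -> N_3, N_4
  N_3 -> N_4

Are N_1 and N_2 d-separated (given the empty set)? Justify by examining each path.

Yes

2 paths connect N_1 and N_2; each must be blocked for d-separation to hold:
Path 1: N_1 ← N_0 → N_3 ← N_2
  N_3 is a collider here and neither N_3 nor any of its descendants is conditioned on, so the collider stays closed — the path is blocked at N_3.
Path 2: N_1 ← N_0 → N_3 → N_4 ← N_2
  N_4 is a collider here and neither N_4 nor any of its descendants is conditioned on, so the collider stays closed — the path is blocked at N_4.
Since every path is blocked, d-separation holds.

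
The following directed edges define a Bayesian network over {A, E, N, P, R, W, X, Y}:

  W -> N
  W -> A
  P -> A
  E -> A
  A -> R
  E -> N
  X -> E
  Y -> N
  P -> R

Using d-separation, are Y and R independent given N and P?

Enumerating the 4 paths from Y to R and testing each for blocking by {N, P}:
Path 1: Y → N ← W → A → R
  N is a collider and N is conditioned on, which opens it; W is a fork and W is not conditioned on; A is a chain and A is not conditioned on — no node blocks this path, so it is active.
Path 2: Y → N ← W → A ← P → R
  A is a collider here and neither A nor any of its descendants is conditioned on, so the collider stays closed — the path is blocked at A.
Path 3: Y → N ← E → A → R
  N is a collider and N is conditioned on, which opens it; E is a fork and E is not conditioned on; A is a chain and A is not conditioned on — no node blocks this path, so it is active.
Path 4: Y → N ← E → A ← P → R
  A is a collider here and neither A nor any of its descendants is conditioned on, so the collider stays closed — the path is blocked at A.
At least one path is unblocked, so d-separation fails.

No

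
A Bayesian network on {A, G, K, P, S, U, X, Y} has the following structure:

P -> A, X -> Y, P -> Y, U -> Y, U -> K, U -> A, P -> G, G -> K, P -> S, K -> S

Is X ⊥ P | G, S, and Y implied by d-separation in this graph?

Enumerating the 4 paths from X to P and testing each for blocking by {G, S, Y}:
Path 1: X → Y ← U → A ← P
  A is a collider here and neither A nor any of its descendants is conditioned on, so the collider stays closed — the path is blocked at A.
Path 2: X → Y ← U → K → S ← P
  Y is a collider and Y is conditioned on, which opens it; U is a fork and U is not conditioned on; K is a chain and K is not conditioned on; S is a collider and S is conditioned on, which opens it — no node blocks this path, so it is active.
Path 3: X → Y ← U → K ← G ← P
  G is a chain here and G is conditioned on, so the path is blocked at G.
Path 4: X → Y ← P
  Y is a collider and Y is conditioned on, which opens it — no node blocks this path, so it is active.
Since the path X → Y ← U → K → S ← P is active, X and P are not d-separated given {G, S, Y}.

No — X and P are not d-separated given {G, S, Y}.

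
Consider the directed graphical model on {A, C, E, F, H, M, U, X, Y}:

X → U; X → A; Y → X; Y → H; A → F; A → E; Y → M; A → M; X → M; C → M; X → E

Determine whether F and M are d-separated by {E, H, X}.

No

There are 5 undirected paths between F and M; checking each against the conditioning set {E, H, X}:
Path 1: F ← A ← X → M
  X is a fork here and X is conditioned on, so the path is blocked at X.
Path 2: F ← A ← X ← Y → M
  X is a chain here and X is conditioned on, so the path is blocked at X.
Path 3: F ← A → E ← X → M
  X is a fork here and X is conditioned on, so the path is blocked at X.
Path 4: F ← A → E ← X ← Y → M
  X is a chain here and X is conditioned on, so the path is blocked at X.
Path 5: F ← A → M
  A is a fork and A is not conditioned on — no node blocks this path, so it is active.
Since the path F ← A → M is active, F and M are not d-separated given {E, H, X}.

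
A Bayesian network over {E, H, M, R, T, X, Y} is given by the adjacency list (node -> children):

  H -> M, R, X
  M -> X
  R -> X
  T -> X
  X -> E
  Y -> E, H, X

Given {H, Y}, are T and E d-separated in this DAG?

No

5 paths connect T and E; each must be blocked for d-separation to hold:
  1. T → X ← M ← H ← Y → E — X:collider[blocks]; M:chain[open]; H:chain[blocks]; Y:fork[blocks] ⇒ blocked
  2. T → X ← R ← H ← Y → E — X:collider[blocks]; R:chain[open]; H:chain[blocks]; Y:fork[blocks] ⇒ blocked
  3. T → X → E — X:chain[open] ⇒ active
  4. T → X ← Y → E — X:collider[blocks]; Y:fork[blocks] ⇒ blocked
  5. T → X ← H ← Y → E — X:collider[blocks]; H:chain[blocks]; Y:fork[blocks] ⇒ blocked
Since the path T → X → E is active, T and E are not d-separated given {H, Y}.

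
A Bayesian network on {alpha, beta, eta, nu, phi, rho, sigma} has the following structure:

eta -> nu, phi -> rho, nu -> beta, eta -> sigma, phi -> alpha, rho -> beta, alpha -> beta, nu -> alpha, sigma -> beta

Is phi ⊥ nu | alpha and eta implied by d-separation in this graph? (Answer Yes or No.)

No — phi and nu are not d-separated given {alpha, eta}.

6 paths connect phi and nu; each must be blocked for d-separation to hold:
  1. phi → rho → beta ← nu — rho:chain[open]; beta:collider[blocks] ⇒ blocked
  2. phi → rho → beta ← sigma ← eta → nu — rho:chain[open]; beta:collider[blocks]; sigma:chain[open]; eta:fork[blocks] ⇒ blocked
  3. phi → rho → beta ← alpha ← nu — rho:chain[open]; beta:collider[blocks]; alpha:chain[blocks] ⇒ blocked
  4. phi → alpha → beta ← nu — alpha:chain[blocks]; beta:collider[blocks] ⇒ blocked
  5. phi → alpha → beta ← sigma ← eta → nu — alpha:chain[blocks]; beta:collider[blocks]; sigma:chain[open]; eta:fork[blocks] ⇒ blocked
  6. phi → alpha ← nu — alpha:collider[open] ⇒ active
At least one path is unblocked, so d-separation fails.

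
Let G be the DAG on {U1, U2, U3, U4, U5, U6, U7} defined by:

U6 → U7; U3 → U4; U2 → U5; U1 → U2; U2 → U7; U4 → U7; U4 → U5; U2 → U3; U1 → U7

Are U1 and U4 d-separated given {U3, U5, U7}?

We examine all 6 paths between U1 and U4:
Path 1: U1 → U2 → U3 → U4
  U3 is a chain here and U3 is conditioned on, so the path is blocked at U3.
Path 2: U1 → U2 → U5 ← U4
  U2 is a chain and U2 is not conditioned on; U5 is a collider and U5 is conditioned on, which opens it — no node blocks this path, so it is active.
Path 3: U1 → U2 → U7 ← U4
  U2 is a chain and U2 is not conditioned on; U7 is a collider and U7 is conditioned on, which opens it — no node blocks this path, so it is active.
Path 4: U1 → U7 ← U2 → U3 → U4
  U3 is a chain here and U3 is conditioned on, so the path is blocked at U3.
Path 5: U1 → U7 ← U2 → U5 ← U4
  U7 is a collider and U7 is conditioned on, which opens it; U2 is a fork and U2 is not conditioned on; U5 is a collider and U5 is conditioned on, which opens it — no node blocks this path, so it is active.
Path 6: U1 → U7 ← U4
  U7 is a collider and U7 is conditioned on, which opens it — no node blocks this path, so it is active.
Because an active path exists, U1 and U4 are not d-separated.

No — U1 and U4 are not d-separated given {U3, U5, U7}.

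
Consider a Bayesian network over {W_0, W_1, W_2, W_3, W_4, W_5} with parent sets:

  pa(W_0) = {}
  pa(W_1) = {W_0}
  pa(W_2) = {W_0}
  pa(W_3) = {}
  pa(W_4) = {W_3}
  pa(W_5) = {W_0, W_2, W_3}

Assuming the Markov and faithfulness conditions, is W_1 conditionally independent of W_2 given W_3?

No — W_1 and W_2 are not d-separated given {W_3}.

We examine all 2 paths between W_1 and W_2:
Path 1: W_1 ← W_0 → W_5 ← W_2
  W_5 is a collider here and neither W_5 nor any of its descendants is conditioned on, so the collider stays closed — the path is blocked at W_5.
Path 2: W_1 ← W_0 → W_2
  W_0 is a fork and W_0 is not conditioned on — no node blocks this path, so it is active.
Since the path W_1 ← W_0 → W_2 is active, W_1 and W_2 are not d-separated given {W_3}.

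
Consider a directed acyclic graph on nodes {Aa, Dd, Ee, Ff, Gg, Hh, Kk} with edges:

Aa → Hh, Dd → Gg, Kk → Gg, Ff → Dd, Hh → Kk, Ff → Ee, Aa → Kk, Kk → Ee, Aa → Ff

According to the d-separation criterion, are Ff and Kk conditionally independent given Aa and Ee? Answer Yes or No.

No

Enumerating the 4 paths from Ff to Kk and testing each for blocking by {Aa, Ee}:
Path 1: Ff → Ee ← Kk
  Ee is a collider and Ee is conditioned on, which opens it — no node blocks this path, so it is active.
Path 2: Ff → Dd → Gg ← Kk
  Gg is a collider here and neither Gg nor any of its descendants is conditioned on, so the collider stays closed — the path is blocked at Gg.
Path 3: Ff ← Aa → Hh → Kk
  Aa is a fork here and Aa is conditioned on, so the path is blocked at Aa.
Path 4: Ff ← Aa → Kk
  Aa is a fork here and Aa is conditioned on, so the path is blocked at Aa.
Since the path Ff → Ee ← Kk is active, Ff and Kk are not d-separated given {Aa, Ee}.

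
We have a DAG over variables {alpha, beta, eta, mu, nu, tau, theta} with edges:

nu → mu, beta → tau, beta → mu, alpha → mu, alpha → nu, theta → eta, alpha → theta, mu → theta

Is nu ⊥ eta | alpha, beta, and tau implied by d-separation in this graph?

4 paths connect nu and eta; each must be blocked for d-separation to hold:
Path 1: nu → mu → theta → eta
  mu is a chain and mu is not conditioned on; theta is a chain and theta is not conditioned on — no node blocks this path, so it is active.
Path 2: nu → mu ← alpha → theta → eta
  mu is a collider here and neither mu nor any of its descendants is conditioned on, so the collider stays closed — the path is blocked at mu.
Path 3: nu ← alpha → theta → eta
  alpha is a fork here and alpha is conditioned on, so the path is blocked at alpha.
Path 4: nu ← alpha → mu → theta → eta
  alpha is a fork here and alpha is conditioned on, so the path is blocked at alpha.
At least one path is unblocked, so d-separation fails.

No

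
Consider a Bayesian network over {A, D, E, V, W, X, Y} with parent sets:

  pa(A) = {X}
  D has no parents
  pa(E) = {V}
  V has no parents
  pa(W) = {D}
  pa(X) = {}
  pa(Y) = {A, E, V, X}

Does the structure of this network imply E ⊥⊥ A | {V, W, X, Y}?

Enumerating the 4 paths from E to A and testing each for blocking by {V, W, X, Y}:
Path 1: E ← V → Y ← A
  V is a fork here and V is conditioned on, so the path is blocked at V.
Path 2: E ← V → Y ← X → A
  V is a fork here and V is conditioned on, so the path is blocked at V.
Path 3: E → Y ← A
  Y is a collider and Y is conditioned on, which opens it — no node blocks this path, so it is active.
Path 4: E → Y ← X → A
  X is a fork here and X is conditioned on, so the path is blocked at X.
Because an active path exists, E and A are not d-separated.

No — E and A are not d-separated given {V, W, X, Y}.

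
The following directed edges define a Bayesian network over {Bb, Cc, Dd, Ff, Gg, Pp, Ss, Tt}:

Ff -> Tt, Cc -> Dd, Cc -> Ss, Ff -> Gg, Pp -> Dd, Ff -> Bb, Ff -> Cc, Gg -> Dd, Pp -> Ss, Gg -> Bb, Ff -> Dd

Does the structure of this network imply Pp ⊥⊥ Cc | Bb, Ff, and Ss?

No

5 paths connect Pp and Cc; each must be blocked for d-separation to hold:
Path 1: Pp → Dd ← Cc
  Dd is a collider here and neither Dd nor any of its descendants is conditioned on, so the collider stays closed — the path is blocked at Dd.
Path 2: Pp → Dd ← Gg ← Ff → Cc
  Dd is a collider here and neither Dd nor any of its descendants is conditioned on, so the collider stays closed — the path is blocked at Dd.
Path 3: Pp → Dd ← Gg → Bb ← Ff → Cc
  Dd is a collider here and neither Dd nor any of its descendants is conditioned on, so the collider stays closed — the path is blocked at Dd.
Path 4: Pp → Dd ← Ff → Cc
  Dd is a collider here and neither Dd nor any of its descendants is conditioned on, so the collider stays closed — the path is blocked at Dd.
Path 5: Pp → Ss ← Cc
  Ss is a collider and Ss is conditioned on, which opens it — no node blocks this path, so it is active.
At least one path is unblocked, so d-separation fails.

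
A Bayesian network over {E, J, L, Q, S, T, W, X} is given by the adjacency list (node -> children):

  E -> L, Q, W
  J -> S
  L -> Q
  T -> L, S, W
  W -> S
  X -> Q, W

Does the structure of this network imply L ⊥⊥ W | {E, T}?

There are 6 undirected paths between L and W; checking each against the conditioning set {E, T}:
Path 1: L → Q ← X → W
  Q is a collider here and neither Q nor any of its descendants is conditioned on, so the collider stays closed — the path is blocked at Q.
Path 2: L → Q ← E → W
  Q is a collider here and neither Q nor any of its descendants is conditioned on, so the collider stays closed — the path is blocked at Q.
Path 3: L ← E → W
  E is a fork here and E is conditioned on, so the path is blocked at E.
Path 4: L ← E → Q ← X → W
  E is a fork here and E is conditioned on, so the path is blocked at E.
Path 5: L ← T → W
  T is a fork here and T is conditioned on, so the path is blocked at T.
Path 6: L ← T → S ← W
  T is a fork here and T is conditioned on, so the path is blocked at T.
All paths are blocked; L ⊥ W | {E, T} holds.

Yes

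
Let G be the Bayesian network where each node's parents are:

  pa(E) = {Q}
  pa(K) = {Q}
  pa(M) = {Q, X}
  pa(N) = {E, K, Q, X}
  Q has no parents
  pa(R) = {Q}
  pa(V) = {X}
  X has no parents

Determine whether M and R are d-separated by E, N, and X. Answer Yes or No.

Enumerating the 4 paths from M to R and testing each for blocking by {E, N, X}:
Path 1: M ← Q → R
  Q is a fork and Q is not conditioned on — no node blocks this path, so it is active.
Path 2: M ← X → N ← Q → R
  X is a fork here and X is conditioned on, so the path is blocked at X.
Path 3: M ← X → N ← K ← Q → R
  X is a fork here and X is conditioned on, so the path is blocked at X.
Path 4: M ← X → N ← E ← Q → R
  X is a fork here and X is conditioned on, so the path is blocked at X.
Because an active path exists, M and R are not d-separated.

No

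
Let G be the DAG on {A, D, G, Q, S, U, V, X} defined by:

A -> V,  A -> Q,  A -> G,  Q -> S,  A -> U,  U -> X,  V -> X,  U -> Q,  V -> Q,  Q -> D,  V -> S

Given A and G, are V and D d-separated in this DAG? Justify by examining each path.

6 paths connect V and D; each must be blocked for d-separation to hold:
  1. V → Q → D — Q:chain[open] ⇒ active
  2. V → X ← U → Q → D — X:collider[blocks]; U:fork[open]; Q:chain[open] ⇒ blocked
  3. V → X ← U ← A → Q → D — X:collider[blocks]; U:chain[open]; A:fork[blocks]; Q:chain[open] ⇒ blocked
  4. V → S ← Q → D — S:collider[blocks]; Q:fork[open] ⇒ blocked
  5. V ← A → Q → D — A:fork[blocks]; Q:chain[open] ⇒ blocked
  6. V ← A → U → Q → D — A:fork[blocks]; U:chain[open]; Q:chain[open] ⇒ blocked
At least one path is unblocked, so d-separation fails.

No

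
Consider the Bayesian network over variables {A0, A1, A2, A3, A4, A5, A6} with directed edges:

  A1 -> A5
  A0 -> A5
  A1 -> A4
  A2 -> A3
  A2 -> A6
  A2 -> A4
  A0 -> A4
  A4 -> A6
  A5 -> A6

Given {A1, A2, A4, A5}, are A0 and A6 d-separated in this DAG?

6 paths connect A0 and A6; each must be blocked for d-separation to hold:
Path 1: A0 → A4 ← A2 → A6
  A2 is a fork here and A2 is conditioned on, so the path is blocked at A2.
Path 2: A0 → A4 ← A1 → A5 → A6
  A1 is a fork here and A1 is conditioned on, so the path is blocked at A1.
Path 3: A0 → A4 → A6
  A4 is a chain here and A4 is conditioned on, so the path is blocked at A4.
Path 4: A0 → A5 ← A1 → A4 ← A2 → A6
  A1 is a fork here and A1 is conditioned on, so the path is blocked at A1.
Path 5: A0 → A5 ← A1 → A4 → A6
  A1 is a fork here and A1 is conditioned on, so the path is blocked at A1.
Path 6: A0 → A5 → A6
  A5 is a chain here and A5 is conditioned on, so the path is blocked at A5.
Since every path is blocked, d-separation holds.

Yes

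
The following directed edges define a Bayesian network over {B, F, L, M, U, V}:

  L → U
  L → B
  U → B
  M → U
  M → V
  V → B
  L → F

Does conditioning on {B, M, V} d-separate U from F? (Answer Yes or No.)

3 paths connect U and F; each must be blocked for d-separation to hold:
Path 1: U ← M → V → B ← L → F
  M is a fork here and M is conditioned on, so the path is blocked at M.
Path 2: U → B ← L → F
  B is a collider and B is conditioned on, which opens it; L is a fork and L is not conditioned on — no node blocks this path, so it is active.
Path 3: U ← L → F
  L is a fork and L is not conditioned on — no node blocks this path, so it is active.
At least one path is unblocked, so d-separation fails.

No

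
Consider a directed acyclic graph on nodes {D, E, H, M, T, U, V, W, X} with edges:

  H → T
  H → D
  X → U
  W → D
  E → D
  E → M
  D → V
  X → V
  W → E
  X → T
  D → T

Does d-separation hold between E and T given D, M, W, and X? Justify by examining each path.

There are 6 undirected paths between E and T; checking each against the conditioning set {D, M, W, X}:
Path 1: E ← W → D → V ← X → T
  W is a fork here and W is conditioned on, so the path is blocked at W.
Path 2: E ← W → D ← H → T
  W is a fork here and W is conditioned on, so the path is blocked at W.
Path 3: E ← W → D → T
  W is a fork here and W is conditioned on, so the path is blocked at W.
Path 4: E → D → V ← X → T
  D is a chain here and D is conditioned on, so the path is blocked at D.
Path 5: E → D ← H → T
  D is a collider and D is conditioned on, which opens it; H is a fork and H is not conditioned on — no node blocks this path, so it is active.
Path 6: E → D → T
  D is a chain here and D is conditioned on, so the path is blocked at D.
Because an active path exists, E and T are not d-separated.

No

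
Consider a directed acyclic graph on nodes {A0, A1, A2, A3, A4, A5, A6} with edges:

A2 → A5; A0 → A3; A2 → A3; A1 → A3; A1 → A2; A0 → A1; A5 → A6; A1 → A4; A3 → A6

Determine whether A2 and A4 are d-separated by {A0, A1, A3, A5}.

Yes — A2 and A4 are d-separated given {A0, A1, A3, A5}.

There are 5 undirected paths between A2 and A4; checking each against the conditioning set {A0, A1, A3, A5}:
Path 1: A2 → A5 → A6 ← A3 ← A0 → A1 → A4
  A5 is a chain here and A5 is conditioned on, so the path is blocked at A5.
Path 2: A2 → A5 → A6 ← A3 ← A1 → A4
  A5 is a chain here and A5 is conditioned on, so the path is blocked at A5.
Path 3: A2 → A3 ← A0 → A1 → A4
  A0 is a fork here and A0 is conditioned on, so the path is blocked at A0.
Path 4: A2 → A3 ← A1 → A4
  A1 is a fork here and A1 is conditioned on, so the path is blocked at A1.
Path 5: A2 ← A1 → A4
  A1 is a fork here and A1 is conditioned on, so the path is blocked at A1.
All paths are blocked; A2 ⊥ A4 | {A0, A1, A3, A5} holds.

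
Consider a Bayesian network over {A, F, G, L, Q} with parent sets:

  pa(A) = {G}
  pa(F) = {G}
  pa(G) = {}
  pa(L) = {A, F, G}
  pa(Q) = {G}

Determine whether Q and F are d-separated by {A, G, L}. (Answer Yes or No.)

Yes

Enumerating the 3 paths from Q to F and testing each for blocking by {A, G, L}:
  1. Q ← G → F — G:fork[blocks] ⇒ blocked
  2. Q ← G → A → L ← F — G:fork[blocks]; A:chain[blocks]; L:collider[open] ⇒ blocked
  3. Q ← G → L ← F — G:fork[blocks]; L:collider[open] ⇒ blocked
Since every path is blocked, d-separation holds.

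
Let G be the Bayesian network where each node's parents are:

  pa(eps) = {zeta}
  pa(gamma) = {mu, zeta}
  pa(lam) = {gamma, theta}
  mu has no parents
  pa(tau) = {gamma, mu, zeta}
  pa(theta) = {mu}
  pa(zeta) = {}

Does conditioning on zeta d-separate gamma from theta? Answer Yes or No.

No — gamma and theta are not d-separated given {zeta}.

Enumerating the 4 paths from gamma to theta and testing each for blocking by {zeta}:
  1. gamma → tau ← mu → theta — tau:collider[blocks]; mu:fork[open] ⇒ blocked
  2. gamma → lam ← theta — lam:collider[blocks] ⇒ blocked
  3. gamma ← zeta → tau ← mu → theta — zeta:fork[blocks]; tau:collider[blocks]; mu:fork[open] ⇒ blocked
  4. gamma ← mu → theta — mu:fork[open] ⇒ active
Because an active path exists, gamma and theta are not d-separated.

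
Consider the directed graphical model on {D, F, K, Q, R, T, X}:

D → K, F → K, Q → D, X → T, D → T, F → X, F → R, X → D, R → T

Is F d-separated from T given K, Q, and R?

No — F and T are not d-separated given {K, Q, R}.

There are 5 undirected paths between F and T; checking each against the conditioning set {K, Q, R}:
  1. F → X → T — X:chain[open] ⇒ active
  2. F → X → D → T — X:chain[open]; D:chain[open] ⇒ active
  3. F → R → T — R:chain[blocks] ⇒ blocked
  4. F → K ← D → T — K:collider[open]; D:fork[open] ⇒ active
  5. F → K ← D ← X → T — K:collider[open]; D:chain[open]; X:fork[open] ⇒ active
Because an active path exists, F and T are not d-separated.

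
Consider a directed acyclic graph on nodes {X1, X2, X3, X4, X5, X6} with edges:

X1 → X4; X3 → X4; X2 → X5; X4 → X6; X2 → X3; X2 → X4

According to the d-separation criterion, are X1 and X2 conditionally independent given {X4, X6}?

Enumerating the 2 paths from X1 to X2 and testing each for blocking by {X4, X6}:
  1. X1 → X4 ← X3 ← X2 — X4:collider[open]; X3:chain[open] ⇒ active
  2. X1 → X4 ← X2 — X4:collider[open] ⇒ active
Because an active path exists, X1 and X2 are not d-separated.

No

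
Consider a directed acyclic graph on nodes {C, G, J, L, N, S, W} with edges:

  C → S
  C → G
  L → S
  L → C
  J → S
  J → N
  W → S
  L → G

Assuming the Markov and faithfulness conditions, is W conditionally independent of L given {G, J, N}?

Yes

Enumerating the 3 paths from W to L and testing each for blocking by {G, J, N}:
Path 1: W → S ← C ← L
  S is a collider here and neither S nor any of its descendants is conditioned on, so the collider stays closed — the path is blocked at S.
Path 2: W → S ← C → G ← L
  S is a collider here and neither S nor any of its descendants is conditioned on, so the collider stays closed — the path is blocked at S.
Path 3: W → S ← L
  S is a collider here and neither S nor any of its descendants is conditioned on, so the collider stays closed — the path is blocked at S.
Since every path is blocked, d-separation holds.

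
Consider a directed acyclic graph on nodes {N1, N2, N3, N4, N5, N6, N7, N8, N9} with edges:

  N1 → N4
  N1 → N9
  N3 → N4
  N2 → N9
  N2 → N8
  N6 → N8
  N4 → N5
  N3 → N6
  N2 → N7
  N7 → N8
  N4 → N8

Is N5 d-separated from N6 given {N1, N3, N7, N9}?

There are 4 undirected paths between N5 and N6; checking each against the conditioning set {N1, N3, N7, N9}:
  1. N5 ← N4 ← N1 → N9 ← N2 → N8 ← N6 — N4:chain[open]; N1:fork[blocks]; N9:collider[open]; N2:fork[open]; N8:collider[blocks] ⇒ blocked
  2. N5 ← N4 ← N1 → N9 ← N2 → N7 → N8 ← N6 — N4:chain[open]; N1:fork[blocks]; N9:collider[open]; N2:fork[open]; N7:chain[blocks]; N8:collider[blocks] ⇒ blocked
  3. N5 ← N4 → N8 ← N6 — N4:fork[open]; N8:collider[blocks] ⇒ blocked
  4. N5 ← N4 ← N3 → N6 — N4:chain[open]; N3:fork[blocks] ⇒ blocked
Since every path is blocked, d-separation holds.

Yes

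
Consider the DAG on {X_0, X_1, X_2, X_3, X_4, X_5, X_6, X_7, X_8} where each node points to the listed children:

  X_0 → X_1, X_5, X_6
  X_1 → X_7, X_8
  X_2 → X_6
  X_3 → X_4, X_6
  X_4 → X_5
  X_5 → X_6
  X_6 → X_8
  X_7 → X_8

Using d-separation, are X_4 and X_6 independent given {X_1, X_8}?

There are 5 undirected paths between X_4 and X_6; checking each against the conditioning set {X_1, X_8}:
Path 1: X_4 ← X_3 → X_6
  X_3 is a fork and X_3 is not conditioned on — no node blocks this path, so it is active.
Path 2: X_4 → X_5 → X_6
  X_5 is a chain and X_5 is not conditioned on — no node blocks this path, so it is active.
Path 3: X_4 → X_5 ← X_0 → X_6
  X_5 is a collider and its descendant X_8 is conditioned on, which opens it; X_0 is a fork and X_0 is not conditioned on — no node blocks this path, so it is active.
Path 4: X_4 → X_5 ← X_0 → X_1 → X_7 → X_8 ← X_6
  X_1 is a chain here and X_1 is conditioned on, so the path is blocked at X_1.
Path 5: X_4 → X_5 ← X_0 → X_1 → X_8 ← X_6
  X_1 is a chain here and X_1 is conditioned on, so the path is blocked at X_1.
At least one path is unblocked, so d-separation fails.

No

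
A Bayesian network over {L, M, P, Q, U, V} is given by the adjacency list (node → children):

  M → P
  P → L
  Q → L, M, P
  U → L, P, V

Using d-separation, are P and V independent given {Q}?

There are 4 undirected paths between P and V; checking each against the conditioning set {Q}:
Path 1: P ← Q → L ← U → V
  Q is a fork here and Q is conditioned on, so the path is blocked at Q.
Path 2: P → L ← U → V
  L is a collider here and neither L nor any of its descendants is conditioned on, so the collider stays closed — the path is blocked at L.
Path 3: P ← U → V
  U is a fork and U is not conditioned on — no node blocks this path, so it is active.
Path 4: P ← M ← Q → L ← U → V
  Q is a fork here and Q is conditioned on, so the path is blocked at Q.
Because an active path exists, P and V are not d-separated.

No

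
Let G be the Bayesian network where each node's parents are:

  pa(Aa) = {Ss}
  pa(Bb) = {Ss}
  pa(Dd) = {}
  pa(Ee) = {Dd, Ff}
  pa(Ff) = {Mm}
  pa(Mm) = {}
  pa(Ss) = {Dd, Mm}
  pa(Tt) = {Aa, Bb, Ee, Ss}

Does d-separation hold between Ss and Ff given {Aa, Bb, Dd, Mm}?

Yes

There are 5 undirected paths between Ss and Ff; checking each against the conditioning set {Aa, Bb, Dd, Mm}:
Path 1: Ss ← Mm → Ff
  Mm is a fork here and Mm is conditioned on, so the path is blocked at Mm.
Path 2: Ss → Bb → Tt ← Ee ← Ff
  Bb is a chain here and Bb is conditioned on, so the path is blocked at Bb.
Path 3: Ss → Tt ← Ee ← Ff
  Tt is a collider here and neither Tt nor any of its descendants is conditioned on, so the collider stays closed — the path is blocked at Tt.
Path 4: Ss ← Dd → Ee ← Ff
  Dd is a fork here and Dd is conditioned on, so the path is blocked at Dd.
Path 5: Ss → Aa → Tt ← Ee ← Ff
  Aa is a chain here and Aa is conditioned on, so the path is blocked at Aa.
Since every path is blocked, d-separation holds.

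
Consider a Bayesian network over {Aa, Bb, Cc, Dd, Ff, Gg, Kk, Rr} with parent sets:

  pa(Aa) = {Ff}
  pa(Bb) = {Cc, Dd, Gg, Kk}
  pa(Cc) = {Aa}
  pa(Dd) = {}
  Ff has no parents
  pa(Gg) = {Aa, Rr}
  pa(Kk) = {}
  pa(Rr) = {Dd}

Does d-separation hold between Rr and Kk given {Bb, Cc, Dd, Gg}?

We examine all 3 paths between Rr and Kk:
Path 1: Rr → Gg ← Aa → Cc → Bb ← Kk
  Cc is a chain here and Cc is conditioned on, so the path is blocked at Cc.
Path 2: Rr → Gg → Bb ← Kk
  Gg is a chain here and Gg is conditioned on, so the path is blocked at Gg.
Path 3: Rr ← Dd → Bb ← Kk
  Dd is a fork here and Dd is conditioned on, so the path is blocked at Dd.
All paths are blocked; Rr ⊥ Kk | {Bb, Cc, Dd, Gg} holds.

Yes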